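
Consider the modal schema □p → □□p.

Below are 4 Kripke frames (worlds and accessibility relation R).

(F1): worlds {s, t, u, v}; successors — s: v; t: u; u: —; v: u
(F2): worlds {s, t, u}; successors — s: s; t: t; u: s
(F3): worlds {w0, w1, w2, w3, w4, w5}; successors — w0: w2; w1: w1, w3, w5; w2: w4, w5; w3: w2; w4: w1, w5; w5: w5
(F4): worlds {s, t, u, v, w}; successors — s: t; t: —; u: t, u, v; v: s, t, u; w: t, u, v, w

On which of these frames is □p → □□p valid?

(F2)

This is the axiom for transitivity; its first-order frame correspondent is ∀x ∀y ∀z (Rxy ∧ Ryz → Rxz).
(F1): fails — Rsv and Rvu but not Rsu.
(F2): holds.
(F3): fails — Rw2w4 and Rw4w1 but not Rw2w1.
(F4): fails — Ruv and Rvs but not Rus.
Valid on: (F2).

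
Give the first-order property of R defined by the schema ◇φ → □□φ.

∀x ∀y ∀z ((xRy ∧ xR²z) → ∃w (y = w ∧ z = w))

This is a Sahlqvist (Geach-type) schema ◇^1□^0φ → □^2◇^0φ.
Minimal-valuation argument: fix x; take any y with xR^1y and any z with xR^2z. Set V(φ) to the set of worlds R-reachable from y in exactly 0 steps. Then □^0φ holds at y, so the antecedent holds at x; validity forces ◇^0φ at z, giving a w with zR^0w and yR^0w.
First-order correspondent: ∀x ∀y ∀z ((xRy ∧ xR²z) → ∃w (y = w ∧ z = w)).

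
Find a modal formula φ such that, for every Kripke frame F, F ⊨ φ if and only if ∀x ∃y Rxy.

□p → ◇p

This is seriality; the standard corresponding axiom is D: □p → ◇p.
Suppose □p→◇p is valid. At any x set V(p)=W. Then □p at x, so ◇p at x, so x has a successor.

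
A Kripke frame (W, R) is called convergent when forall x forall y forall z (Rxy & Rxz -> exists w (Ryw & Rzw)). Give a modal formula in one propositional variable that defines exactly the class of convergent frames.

◇□q → □◇q

The condition is convergence. The .2 schema ◇□q → □◇q defines it.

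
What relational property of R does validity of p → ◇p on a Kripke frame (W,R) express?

reflexivity

This schema is equivalent to the T axiom □p → p.
Its frame correspondent is reflexivity — ∀x Rxx.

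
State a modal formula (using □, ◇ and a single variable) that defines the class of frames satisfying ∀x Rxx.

□r → r

A defining formula is □r → r (the T axiom).
Suppose □r→r is valid. At any x set V(r)={w : Rxw}. Then □r holds at x, so r holds at x, i.e. Rxx.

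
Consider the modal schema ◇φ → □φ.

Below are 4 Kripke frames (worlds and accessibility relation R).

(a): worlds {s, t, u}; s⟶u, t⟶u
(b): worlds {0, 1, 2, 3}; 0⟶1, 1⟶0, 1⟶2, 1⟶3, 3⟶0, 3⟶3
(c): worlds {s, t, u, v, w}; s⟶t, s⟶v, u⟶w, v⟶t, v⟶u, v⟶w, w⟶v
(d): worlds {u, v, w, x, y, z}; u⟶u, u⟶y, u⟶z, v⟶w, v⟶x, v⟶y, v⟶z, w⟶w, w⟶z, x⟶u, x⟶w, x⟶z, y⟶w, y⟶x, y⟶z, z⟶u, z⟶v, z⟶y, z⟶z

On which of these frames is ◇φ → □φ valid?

(a)

This is the axiom for partial functionality; its first-order frame correspondent is ∀x ∀y ∀z (Rxy ∧ Rxz → y = z).
(a): condition met.
(b): fails — 1 sees both 0 and 2.
(c): fails — s sees both t and v.
(d): fails — u sees both u and y.
Valid on: (a).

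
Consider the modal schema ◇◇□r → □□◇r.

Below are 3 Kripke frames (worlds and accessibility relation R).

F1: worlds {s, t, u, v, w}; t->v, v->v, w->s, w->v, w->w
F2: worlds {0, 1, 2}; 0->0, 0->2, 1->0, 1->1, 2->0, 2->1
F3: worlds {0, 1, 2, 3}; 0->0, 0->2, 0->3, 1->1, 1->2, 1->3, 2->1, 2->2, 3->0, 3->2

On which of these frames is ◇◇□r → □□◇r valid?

The schema corresponds to a generalized confluence (Geach) condition: ∀x ∀y ∀z ((xR²y ∧ xR²z) → ∃w (yRw ∧ zRw)).
F1: fails — wR²s, wR²s but no w* with sRw* and sRw*.
F2: condition met.
F3: condition met.

F2, F3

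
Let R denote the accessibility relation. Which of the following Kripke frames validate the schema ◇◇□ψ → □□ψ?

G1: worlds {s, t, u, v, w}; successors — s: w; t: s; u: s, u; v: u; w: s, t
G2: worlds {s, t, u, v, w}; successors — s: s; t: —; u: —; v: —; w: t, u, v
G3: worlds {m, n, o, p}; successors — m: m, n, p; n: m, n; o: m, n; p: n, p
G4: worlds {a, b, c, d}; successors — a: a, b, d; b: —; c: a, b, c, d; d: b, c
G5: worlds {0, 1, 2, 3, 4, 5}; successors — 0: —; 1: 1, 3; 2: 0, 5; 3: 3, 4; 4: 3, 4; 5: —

This is the axiom for a generalized confluence (Geach) condition; its first-order frame correspondent is ∀x ∀y ∀z ((xR²y ∧ xR²z) → ∃w (yRw ∧ z = w)).
G1: fails — sR²s, sR²s but no w* with sRw* and s=w*.
G2: holds.
G3: fails — mR²n, mR²p but no w with nRw and p=w.
G4: fails — aR²a, aR²c but no w with aRw and c=w.
G5: fails — 1R²1, 1R²4 but no w with 1Rw and 4=w.
Valid on: G2.

G2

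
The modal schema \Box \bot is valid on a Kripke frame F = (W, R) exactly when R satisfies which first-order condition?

emptiness of R

This is the Ver axiom.
It corresponds to emptiness of R: \forall x \forall y \neg Rxy.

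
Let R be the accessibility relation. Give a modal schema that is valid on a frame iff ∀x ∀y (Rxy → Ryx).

A defining formula is p → □◇p (the B axiom).
Suppose p→□◇p is valid. Take Rxy and set V(p)={x}. Then p at x, so □◇p at x, so ◇p at y, so some z with Ryz has p; z=x, i.e. Ryx.

p → □◇p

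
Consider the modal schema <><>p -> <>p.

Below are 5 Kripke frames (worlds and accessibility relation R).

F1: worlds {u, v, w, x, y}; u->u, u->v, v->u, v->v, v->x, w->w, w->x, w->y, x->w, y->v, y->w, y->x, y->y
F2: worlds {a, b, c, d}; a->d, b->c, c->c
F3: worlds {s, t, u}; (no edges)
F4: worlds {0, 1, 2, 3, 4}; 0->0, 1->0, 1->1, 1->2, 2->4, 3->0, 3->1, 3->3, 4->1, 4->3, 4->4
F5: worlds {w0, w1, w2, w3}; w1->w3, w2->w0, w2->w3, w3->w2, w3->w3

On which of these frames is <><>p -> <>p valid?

This is the axiom for transitivity; its first-order frame correspondent is forall x forall y forall z (Rxy & Ryz -> Rxz).
F1: fails — Ruv and Rvx but not Rux.
F2: satisfies the condition.
F3: satisfies the condition.
F4: fails — R31 and R12 but not R32.
F5: fails — Rw3w2 and Rw2w0 but not Rw3w0.
Valid on: F2, F3.

F2, F3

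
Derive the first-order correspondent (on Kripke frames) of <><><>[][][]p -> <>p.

This is a Sahlqvist (Geach-type) schema ◇^3□^3p → □^0◇^1p.
Minimal-valuation argument: fix x; take any y with xR^3y and any z with xR^0z. Set V(p) to the set of worlds R-reachable from y in exactly 3 steps. Then □^3p holds at y, so the antecedent holds at x; validity forces ◇^1p at z, giving a w with zR^1w and yR^3w.
First-order correspondent: forall x forall y (x R^3 y -> exists w (y R^3 w & xRw)).

forall x forall y (x R^3 y -> exists w (y R^3 w & xRw))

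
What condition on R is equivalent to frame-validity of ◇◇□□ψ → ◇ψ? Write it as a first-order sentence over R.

∀x ∀y (xR²y → ∃w (yR²w ∧ xRw))

This is a Sahlqvist (Geach-type) schema ◇^2□^2ψ → □^0◇^1ψ.
Minimal-valuation argument: fix x; take any y with xR^2y and any z with xR^0z. Set V(ψ) to the set of worlds R-reachable from y in exactly 2 steps. Then □^2ψ holds at y, so the antecedent holds at x; validity forces ◇^1ψ at z, giving a w with zR^1w and yR^2w.
First-order correspondent: ∀x ∀y (xR²y → ∃w (yR²w ∧ xRw)).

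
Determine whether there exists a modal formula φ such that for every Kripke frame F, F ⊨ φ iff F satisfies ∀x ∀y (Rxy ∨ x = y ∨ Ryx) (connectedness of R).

Modal frame validity is preserved under disjoint unions.
Take 4 disjoint single-world reflexive frames: each is trivially connected, but their disjoint union has 4 worlds with no edge between distinct components, so it is not connected.
So the class is not modally definable.

Not modally definable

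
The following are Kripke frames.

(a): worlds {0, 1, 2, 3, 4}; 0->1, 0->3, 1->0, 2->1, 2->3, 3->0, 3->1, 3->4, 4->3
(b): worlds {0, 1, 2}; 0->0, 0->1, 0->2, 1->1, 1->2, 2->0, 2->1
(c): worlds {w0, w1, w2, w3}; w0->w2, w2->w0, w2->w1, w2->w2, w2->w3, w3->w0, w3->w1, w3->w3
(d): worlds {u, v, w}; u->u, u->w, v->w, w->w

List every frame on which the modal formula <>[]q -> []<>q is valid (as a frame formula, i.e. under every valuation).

The schema corresponds to convergence: forall x forall y forall z (Rxy & Rxz -> exists w (Ryw & Rzw)).
(a): fails — R34 and R31 but 4 and 1 have no common successor.
(b): ✓.
(c): fails — Rw2w2 and Rw2w1 but w2 and w1 have no common successor.
(d): ✓.
Valid on: (b), (d).

(b), (d)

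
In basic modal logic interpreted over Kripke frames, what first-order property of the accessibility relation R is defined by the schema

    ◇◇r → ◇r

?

Transitivity

Replacing r by ¬r and contraposing gives the equivalent schema □r → □□r.
Suppose □r→□□r is valid. Take Rxy, Ryz and set V(r)={w : Rxw}. Then □r at x, so □□r at x, so □r at y, so r at z, i.e. Rxz.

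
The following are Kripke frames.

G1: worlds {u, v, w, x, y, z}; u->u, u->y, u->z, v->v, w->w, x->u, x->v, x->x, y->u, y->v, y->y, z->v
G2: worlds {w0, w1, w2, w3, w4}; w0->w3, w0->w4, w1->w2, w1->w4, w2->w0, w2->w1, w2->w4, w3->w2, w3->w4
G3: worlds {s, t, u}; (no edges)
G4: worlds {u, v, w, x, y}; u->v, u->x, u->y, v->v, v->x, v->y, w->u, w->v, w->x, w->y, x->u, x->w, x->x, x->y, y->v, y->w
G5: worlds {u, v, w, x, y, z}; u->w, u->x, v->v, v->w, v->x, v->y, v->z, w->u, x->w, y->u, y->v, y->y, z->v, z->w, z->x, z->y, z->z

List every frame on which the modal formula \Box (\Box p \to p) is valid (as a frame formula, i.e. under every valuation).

G3

Frame correspondent (Sahlqvist): \forall x \forall y (Rxy \to Ryy) — i.e. shift-reflexivity.
G1: fails — Ruz but not Rzz.
G2: fails — Rw1w2 but not Rw2w2.
G3: holds.
G4: fails — Rxw but not Rww.
G5: fails — Rxw but not Rww.
Valid on: G3.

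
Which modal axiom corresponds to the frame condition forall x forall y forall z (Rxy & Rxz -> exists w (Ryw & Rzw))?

◇□ψ → □◇ψ

This is convergence; the standard corresponding axiom is .2: ◇□ψ → □◇ψ.
Suppose ◇□ψ→□◇ψ is valid. Take Rxy, Rxz and set V(ψ)={w : Ryw}. Then □ψ at y so ◇□ψ at x, so □◇ψ at x, so ◇ψ at z, giving w with Rzw and Ryw.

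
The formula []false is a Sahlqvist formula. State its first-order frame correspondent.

emptiness of R

This schema is the Ver axiom.
Its frame correspondent is emptiness of R — forall x forall y ~Rxy.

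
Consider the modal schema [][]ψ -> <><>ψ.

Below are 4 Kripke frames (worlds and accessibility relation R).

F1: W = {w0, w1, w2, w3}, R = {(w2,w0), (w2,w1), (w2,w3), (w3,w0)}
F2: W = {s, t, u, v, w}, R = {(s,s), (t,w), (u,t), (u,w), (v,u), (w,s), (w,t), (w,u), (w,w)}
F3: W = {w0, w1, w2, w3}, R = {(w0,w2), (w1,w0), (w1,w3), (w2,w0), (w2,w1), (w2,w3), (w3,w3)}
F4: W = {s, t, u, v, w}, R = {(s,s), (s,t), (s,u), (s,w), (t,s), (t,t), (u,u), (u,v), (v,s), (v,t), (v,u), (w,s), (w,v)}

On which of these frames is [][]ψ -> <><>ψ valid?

The schema corresponds to a generalized confluence (Geach) condition: forall x exists w (x R^2 w & x R^2 w).
F1: fails — at w0 but no w with w0R²w and w0R²w.
F2: satisfies the condition.
F3: satisfies the condition.
F4: satisfies the condition.

F2, F3, F4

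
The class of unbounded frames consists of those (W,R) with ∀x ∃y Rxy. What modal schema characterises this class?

□r → ◇r

The condition is seriality. The D schema □r → ◇r defines it.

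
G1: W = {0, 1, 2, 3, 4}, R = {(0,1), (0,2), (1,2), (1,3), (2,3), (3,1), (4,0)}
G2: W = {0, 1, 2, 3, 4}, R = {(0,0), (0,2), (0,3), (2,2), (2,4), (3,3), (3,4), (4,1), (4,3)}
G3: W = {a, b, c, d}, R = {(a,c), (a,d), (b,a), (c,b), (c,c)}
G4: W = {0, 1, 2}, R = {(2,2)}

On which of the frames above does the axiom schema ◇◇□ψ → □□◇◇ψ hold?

The schema corresponds to a generalized confluence (Geach) condition: ∀x ∀y ∀z ((xR²y ∧ xR²z) → ∃w (yRw ∧ zR²w)).
G1: fails — 0R²2, 0R²2 but no w with 2Rw and 2R²w.
G2: fails — 2R²1, 2R²1 but no w with 1Rw and 1R²w.
G3: fails — aR²b, aR²b but no w with bRw and bR²w.
G4: holds.
Valid on: G4.

G4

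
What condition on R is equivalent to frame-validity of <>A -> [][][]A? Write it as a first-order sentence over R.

forall x forall y forall z ((xRy & x R^3 z) -> exists w (y = w & z = w))

This is a Sahlqvist (Geach-type) schema ◇^1□^0A → □^3◇^0A.
Minimal-valuation argument: fix x; take any y with xR^1y and any z with xR^3z. Set V(A) to the set of worlds R-reachable from y in exactly 0 steps. Then □^0A holds at y, so the antecedent holds at x; validity forces ◇^0A at z, giving a w with zR^0w and yR^0w.
First-order correspondent: forall x forall y forall z ((xRy & x R^3 z) -> exists w (y = w & z = w)).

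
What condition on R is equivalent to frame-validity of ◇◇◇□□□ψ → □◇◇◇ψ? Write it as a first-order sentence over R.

∀x ∀y ∀z ((xR³y ∧ xRz) → ∃w (yR³w ∧ zR³w))

This is a Sahlqvist (Geach-type) schema ◇^3□^3ψ → □^1◇^3ψ.
First-order correspondent: ∀x ∀y ∀z ((xR³y ∧ xRz) → ∃w (yR³w ∧ zR³w)).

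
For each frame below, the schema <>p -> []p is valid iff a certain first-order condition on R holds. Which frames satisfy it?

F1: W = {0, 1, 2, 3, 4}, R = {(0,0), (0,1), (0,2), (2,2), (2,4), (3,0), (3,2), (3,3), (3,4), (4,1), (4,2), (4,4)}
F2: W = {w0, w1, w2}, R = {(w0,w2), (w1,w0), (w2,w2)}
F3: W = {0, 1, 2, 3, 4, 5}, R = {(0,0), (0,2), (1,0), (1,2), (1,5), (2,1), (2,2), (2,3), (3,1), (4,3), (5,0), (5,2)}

F2

The schema corresponds to partial functionality: forall x forall y forall z (Rxy & Rxz -> y = z).
F1: fails — 0 sees both 0 and 1.
F2: ✓.
F3: fails — 0 sees both 0 and 2.
Valid on: F2.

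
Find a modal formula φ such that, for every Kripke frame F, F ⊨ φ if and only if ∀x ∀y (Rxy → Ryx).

A defining formula is r → □◇r (the B axiom).
Suppose r→□◇r is valid. Take Rxy and set V(r)={x}. Then r at x, so □◇r at x, so ◇r at y, so some z with Ryz has r; z=x, i.e. Ryx.

r → □◇r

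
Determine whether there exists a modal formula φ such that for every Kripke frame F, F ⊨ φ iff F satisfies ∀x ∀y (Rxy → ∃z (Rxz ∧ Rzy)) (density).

Yes: it is density, defined by the C4 schema □□q → □q.
Suppose □□q→□q is valid. Take Rxy and set V(q)={w : xR²w}. Then □□q at x, so □q at x, so q at y, i.e. ∃z(Rxz∧Rzy).

Yes — defined by □□q → □q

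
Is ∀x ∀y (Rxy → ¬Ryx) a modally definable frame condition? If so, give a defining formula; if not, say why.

Any modally definable frame class is closed under surjective bounded morphisms.
The 5-cycle (worlds w0,w1,w2,w3,w4 with w0→w1→w2→w3→w4→w0) is asymmetric. Mapping every world to a single reflexive point • is a surjective bounded morphism, and the reflexive point is not asymmetric (R•• but asymmetry requires ¬R••).
So the class is not modally definable.

No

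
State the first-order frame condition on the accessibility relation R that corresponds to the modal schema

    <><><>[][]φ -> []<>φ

This is a Sahlqvist (Geach-type) schema ◇^3□^2φ → □^1◇^1φ.
Minimal-valuation argument: fix x; take any y with xR^3y and any z with xR^1z. Set V(φ) to the set of worlds R-reachable from y in exactly 2 steps. Then □^2φ holds at y, so the antecedent holds at x; validity forces ◇^1φ at z, giving a w with zR^1w and yR^2w.
First-order correspondent: forall x forall y forall z ((x R^3 y & xRz) -> exists w (y R^2 w & zRw)).

forall x forall y forall z ((x R^3 y & xRz) -> exists w (y R^2 w & zRw))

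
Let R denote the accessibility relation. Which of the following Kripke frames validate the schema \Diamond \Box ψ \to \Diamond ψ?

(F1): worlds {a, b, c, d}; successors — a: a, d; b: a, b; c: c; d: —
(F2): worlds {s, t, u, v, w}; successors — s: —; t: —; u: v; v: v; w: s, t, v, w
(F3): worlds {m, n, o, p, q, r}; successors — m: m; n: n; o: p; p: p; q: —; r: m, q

none

Frame correspondent (Sahlqvist): \forall x \forall y (xRy \to \exists w (yRw \wedge xRw)) — i.e. a generalized confluence (Geach) condition.
(F1): fails — aRd but no w with dRw and aRw.
(F2): fails — wRs but no w* with sRw* and wRw*.
(F3): fails — rRq but no w with qRw and rRw.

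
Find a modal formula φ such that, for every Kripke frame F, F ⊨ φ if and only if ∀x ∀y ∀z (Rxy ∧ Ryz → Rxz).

□q → □□q

A defining formula is □q → □□q (the 4 axiom).
Suppose □q→□□q is valid. Take Rxy, Ryz and set V(q)={w : Rxw}. Then □q at x, so □□q at x, so □q at y, so q at z, i.e. Rxz.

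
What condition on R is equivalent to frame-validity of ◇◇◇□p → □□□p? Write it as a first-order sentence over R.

∀x ∀y ∀z ((xR³y ∧ xR³z) → ∃w (yRw ∧ z = w))

This is a Sahlqvist (Geach-type) schema ◇^3□^1p → □^3◇^0p.
Minimal-valuation argument: fix x; take any y with xR^3y and any z with xR^3z. Set V(p) to the set of worlds R-reachable from y in exactly 1 step. Then □^1p holds at y, so the antecedent holds at x; validity forces ◇^0p at z, giving a w with zR^0w and yR^1w.
First-order correspondent: ∀x ∀y ∀z ((xR³y ∧ xR³z) → ∃w (yRw ∧ z = w)).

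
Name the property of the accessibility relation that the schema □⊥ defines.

Emptiness of R

□⊥ is valid iff no world has any successor (otherwise □⊥ fails at any world with one).
The converse is a direct semantic check.
So the correspondent is emptiness of R.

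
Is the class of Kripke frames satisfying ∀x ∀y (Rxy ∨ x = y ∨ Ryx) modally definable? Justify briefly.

Any modally definable frame class is closed under disjoint unions.
Take 3 disjoint single-world reflexive frames: each is trivially connected, but their disjoint union has 3 worlds with no edge between distinct components, so it is not connected.
So the class is not modally definable.

Not definable by any modal formula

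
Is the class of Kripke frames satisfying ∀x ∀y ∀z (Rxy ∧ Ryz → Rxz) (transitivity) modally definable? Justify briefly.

This is a Sahlqvist condition; the 4 axiom □p → □□p defines it.
Suppose □p→□□p is valid. Take Rxy, Ryz and set V(p)={w : Rxw}. Then □p at x, so □□p at x, so □p at y, so p at z, i.e. Rxz.

Yes, by □p → □□p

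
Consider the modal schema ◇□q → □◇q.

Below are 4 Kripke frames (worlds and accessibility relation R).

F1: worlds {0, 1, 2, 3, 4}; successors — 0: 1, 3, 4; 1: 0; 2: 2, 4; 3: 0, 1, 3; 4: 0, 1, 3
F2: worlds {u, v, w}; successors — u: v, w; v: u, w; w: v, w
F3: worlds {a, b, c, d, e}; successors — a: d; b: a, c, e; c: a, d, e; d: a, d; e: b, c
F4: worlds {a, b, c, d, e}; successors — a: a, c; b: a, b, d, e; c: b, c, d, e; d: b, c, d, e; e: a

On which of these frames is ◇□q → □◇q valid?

F2

Frame correspondent (Sahlqvist): ∀x ∀y ∀z (Rxy ∧ Rxz → ∃w (Ryw ∧ Rzw)) — i.e. convergence.
F1: fails — R22 and R24 but 2 and 4 have no common successor.
F2: condition met.
F3: fails — Rbc and Rbe but c and e have no common successor.
F4: fails — Rbe and Rbd but e and d have no common successor.
Valid on: F2.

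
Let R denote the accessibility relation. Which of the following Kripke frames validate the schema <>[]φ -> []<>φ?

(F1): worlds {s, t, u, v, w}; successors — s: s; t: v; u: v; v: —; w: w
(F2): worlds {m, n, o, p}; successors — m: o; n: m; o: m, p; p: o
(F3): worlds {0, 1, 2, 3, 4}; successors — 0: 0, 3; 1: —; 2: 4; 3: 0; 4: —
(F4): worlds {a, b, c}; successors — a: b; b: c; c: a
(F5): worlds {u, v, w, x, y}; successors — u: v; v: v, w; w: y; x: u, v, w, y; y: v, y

The schema corresponds to convergence: forall x forall y forall z (Rxy & Rxz -> exists w (Ryw & Rzw)).
(F1): fails — Rtv and Rtv but v and v have no common successor.
(F2): ✓.
(F3): fails — R24 and R24 but 4 and 4 have no common successor.
(F4): ✓.
(F5): fails — Rvv and Rvw but v and w have no common successor.

(F2), (F4)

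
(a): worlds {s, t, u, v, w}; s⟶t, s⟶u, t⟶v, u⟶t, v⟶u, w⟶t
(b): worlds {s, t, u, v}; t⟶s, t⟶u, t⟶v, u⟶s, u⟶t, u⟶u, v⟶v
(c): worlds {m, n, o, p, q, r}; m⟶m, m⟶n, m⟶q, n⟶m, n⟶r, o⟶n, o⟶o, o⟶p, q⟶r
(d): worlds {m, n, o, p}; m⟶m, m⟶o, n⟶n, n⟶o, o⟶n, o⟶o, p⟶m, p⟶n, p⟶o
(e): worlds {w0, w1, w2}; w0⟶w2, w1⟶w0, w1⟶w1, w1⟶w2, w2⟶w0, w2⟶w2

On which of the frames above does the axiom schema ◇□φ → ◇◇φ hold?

(a), (d), (e)

This is the axiom for a generalized confluence (Geach) condition; its first-order frame correspondent is ∀x ∀y (xRy → ∃w (yRw ∧ xR²w)).
(a): condition met.
(b): fails — tRs but no w with sRw and tR²w.
(c): fails — nRr but no w with rRw and nR²w.
(d): condition met.
(e): condition met.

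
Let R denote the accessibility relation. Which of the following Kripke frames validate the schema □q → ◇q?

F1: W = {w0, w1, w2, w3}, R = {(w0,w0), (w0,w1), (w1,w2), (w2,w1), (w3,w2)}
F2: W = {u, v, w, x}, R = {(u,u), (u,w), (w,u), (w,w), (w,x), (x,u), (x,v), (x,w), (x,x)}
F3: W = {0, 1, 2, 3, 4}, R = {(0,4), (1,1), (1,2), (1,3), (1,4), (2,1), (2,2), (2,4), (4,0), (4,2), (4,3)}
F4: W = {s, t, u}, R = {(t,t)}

The schema corresponds to seriality: ∀x ∃y Rxy.
F1: condition met.
F2: fails — world v has no successor.
F3: fails — world 3 has no successor.
F4: fails — world s has no successor.
Valid on: F1.

F1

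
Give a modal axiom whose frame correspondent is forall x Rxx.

□p → p

A defining formula is □p → p (the T axiom).
Suppose □p→p is valid. At any x set V(p)={w : Rxw}. Then □p holds at x, so p holds at x, i.e. Rxx.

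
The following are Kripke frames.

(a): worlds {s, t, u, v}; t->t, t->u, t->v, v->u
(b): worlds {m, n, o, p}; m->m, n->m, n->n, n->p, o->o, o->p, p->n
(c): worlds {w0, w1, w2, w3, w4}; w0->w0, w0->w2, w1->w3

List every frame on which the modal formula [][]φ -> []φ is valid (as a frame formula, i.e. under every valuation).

Frame correspondent (Sahlqvist): forall x forall y (Rxy -> exists z (Rxz & Rzy)) — i.e. density.
(a): fails — Rvu but no z with Rvz and Rzu.
(b): ✓.
(c): fails — Rw1w3 but no z with Rw1z and Rzw3.

(b)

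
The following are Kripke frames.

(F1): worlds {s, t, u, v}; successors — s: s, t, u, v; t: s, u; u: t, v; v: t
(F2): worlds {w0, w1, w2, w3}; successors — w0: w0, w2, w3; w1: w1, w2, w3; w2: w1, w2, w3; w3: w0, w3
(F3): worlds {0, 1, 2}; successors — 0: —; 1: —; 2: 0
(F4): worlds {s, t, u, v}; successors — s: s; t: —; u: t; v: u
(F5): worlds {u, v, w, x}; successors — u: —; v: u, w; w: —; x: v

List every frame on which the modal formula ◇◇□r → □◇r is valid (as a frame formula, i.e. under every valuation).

This is the axiom for a generalized confluence (Geach) condition; its first-order frame correspondent is ∀x ∀y ∀z ((xR²y ∧ xRz) → ∃w (yRw ∧ zRw)).
(F1): fails — sR²t, sRu but no w with tRw and uRw.
(F2): holds.
(F3): holds.
(F4): fails — vR²t, vRu but no w with tRw and uRw.
(F5): fails — xR²u, xRv but no t with uRt and vRt.
Valid on: (F2), (F3).

(F2), (F3)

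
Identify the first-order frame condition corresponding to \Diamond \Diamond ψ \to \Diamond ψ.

Equivalently (dual form): □ψ → □□ψ.
Suppose □ψ→□□ψ is valid. Take Rxy, Ryz and set V(ψ)={w : Rxw}. Then □ψ at x, so □□ψ at x, so □ψ at y, so ψ at z, i.e. Rxz.

Transitivity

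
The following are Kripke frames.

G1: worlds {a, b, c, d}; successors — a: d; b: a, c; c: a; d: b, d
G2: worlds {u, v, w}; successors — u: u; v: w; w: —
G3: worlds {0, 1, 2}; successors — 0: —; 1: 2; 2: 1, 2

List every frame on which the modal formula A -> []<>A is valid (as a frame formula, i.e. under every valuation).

Frame correspondent (Sahlqvist): forall x forall y (Rxy -> Ryx) — i.e. symmetry.
G1: fails — Rbc but not Rcb.
G2: fails — Rvw but not Rwv.
G3: satisfies the condition.

G3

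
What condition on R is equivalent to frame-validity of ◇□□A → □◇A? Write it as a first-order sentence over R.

This is a Sahlqvist (Geach-type) schema ◇^1□^2A → □^1◇^1A.
Minimal-valuation argument: fix x; take any y with xR^1y and any z with xR^1z. Set V(A) to the set of worlds R-reachable from y in exactly 2 steps. Then □^2A holds at y, so the antecedent holds at x; validity forces ◇^1A at z, giving a w with zR^1w and yR^2w.
First-order correspondent: ∀x ∀y ∀z ((xRy ∧ xRz) → ∃w (yR²w ∧ zRw)).

∀x ∀y ∀z ((xRy ∧ xRz) → ∃w (yR²w ∧ zRw))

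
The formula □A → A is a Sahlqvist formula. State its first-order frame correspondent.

reflexivity: ∀x Rxx

Suppose □A→A is valid. At any x set V(A)={w : Rxw}. Then □A holds at x, so A holds at x, i.e. Rxx.
Conversely, any frame satisfying ∀x Rxx validates the schema.
So the correspondent is reflexivity.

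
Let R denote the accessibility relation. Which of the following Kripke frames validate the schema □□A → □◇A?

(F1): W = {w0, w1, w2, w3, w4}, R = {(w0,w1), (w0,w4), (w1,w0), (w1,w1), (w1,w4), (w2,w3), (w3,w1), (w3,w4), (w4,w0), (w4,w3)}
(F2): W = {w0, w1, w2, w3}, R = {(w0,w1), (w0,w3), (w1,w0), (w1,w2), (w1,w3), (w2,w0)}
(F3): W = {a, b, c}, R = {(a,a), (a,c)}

Frame correspondent (Sahlqvist): ∀x ∀z (xRz → ∃w (xR²w ∧ zRw)) — i.e. a generalized confluence (Geach) condition.
(F1): condition met.
(F2): fails — w0Rw3 but no w with w0R²w and w3Rw.
(F3): fails — aRc but no w with aR²w and cRw.

(F1)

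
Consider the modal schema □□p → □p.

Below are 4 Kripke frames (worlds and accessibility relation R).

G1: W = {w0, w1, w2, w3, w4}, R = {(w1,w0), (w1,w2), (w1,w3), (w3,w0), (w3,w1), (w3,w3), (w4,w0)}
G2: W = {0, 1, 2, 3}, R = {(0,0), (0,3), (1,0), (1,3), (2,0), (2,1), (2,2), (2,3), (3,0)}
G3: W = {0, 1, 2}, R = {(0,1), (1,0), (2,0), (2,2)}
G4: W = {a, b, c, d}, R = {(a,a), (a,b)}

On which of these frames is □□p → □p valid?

G2, G4

The schema corresponds to density: ∀x ∀y (Rxy → ∃z (Rxz ∧ Rzy)).
G1: fails — Rw1w2 but no z with Rw1z and Rzw2.
G2: holds.
G3: fails — R01 but no z with R0z and Rz1.
G4: holds.
Valid on: G2, G4.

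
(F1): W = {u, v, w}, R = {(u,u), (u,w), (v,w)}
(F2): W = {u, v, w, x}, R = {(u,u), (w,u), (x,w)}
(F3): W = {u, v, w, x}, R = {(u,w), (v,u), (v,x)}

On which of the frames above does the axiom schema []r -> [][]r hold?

This is the axiom for transitivity; its first-order frame correspondent is forall x forall y forall z (Rxy & Ryz -> Rxz).
(F1): holds.
(F2): fails — Rxw and Rwu but not Rxu.
(F3): fails — Rvu and Ruw but not Rvw.
Valid on: (F1).

(F1)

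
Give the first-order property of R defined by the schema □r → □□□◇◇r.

∀x ∀z (xR³z → ∃w (xRw ∧ zR²w))

This is a Sahlqvist (Geach-type) schema ◇^0□^1r → □^3◇^2r.
Minimal-valuation argument: fix x; take any y with xR^0y and any z with xR^3z. Set V(r) to the set of worlds R-reachable from y in exactly 1 step. Then □^1r holds at y, so the antecedent holds at x; validity forces ◇^2r at z, giving a w with zR^2w and yR^1w.
First-order correspondent: ∀x ∀z (xR³z → ∃w (xRw ∧ zR²w)).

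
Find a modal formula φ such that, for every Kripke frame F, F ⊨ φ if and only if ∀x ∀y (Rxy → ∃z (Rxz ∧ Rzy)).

The condition is density. The C4 schema □□s → □s defines it.
Suppose □□s→□s is valid. Take Rxy and set V(s)={w : xR²w}. Then □□s at x, so □s at x, so s at y, i.e. ∃z(Rxz∧Rzy).

□□s → □s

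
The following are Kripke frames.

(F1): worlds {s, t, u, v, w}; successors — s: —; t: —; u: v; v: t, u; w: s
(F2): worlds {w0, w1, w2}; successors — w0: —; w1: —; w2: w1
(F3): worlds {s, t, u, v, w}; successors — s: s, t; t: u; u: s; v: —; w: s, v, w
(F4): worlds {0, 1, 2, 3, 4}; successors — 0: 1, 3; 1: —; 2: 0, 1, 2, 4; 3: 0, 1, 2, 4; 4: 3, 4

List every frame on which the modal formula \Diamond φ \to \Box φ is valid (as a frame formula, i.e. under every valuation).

The schema corresponds to partial functionality: \forall x \forall y \forall z (Rxy \wedge Rxz \to y = z).
(F1): fails — v sees both t and u.
(F2): ✓.
(F3): fails — s sees both s and t.
(F4): fails — 0 sees both 1 and 3.
Valid on: (F2).

(F2)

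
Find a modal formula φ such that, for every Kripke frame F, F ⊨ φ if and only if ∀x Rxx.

The condition is reflexivity. The T schema □p → p defines it.

□p → p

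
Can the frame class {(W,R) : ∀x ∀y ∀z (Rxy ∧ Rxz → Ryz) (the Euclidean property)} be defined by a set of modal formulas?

Definable; ◇r → □◇r defines it

This is a Sahlqvist condition; the 5 axiom ◇r → □◇r defines it.
Suppose ◇r→□◇r is valid. Take Rxy, Rxz and set V(r)={y}. Then ◇r at x, so □◇r at x, so ◇r at z, so some w with Rzw has r; w=y, i.e. Rzy. By symmetry of the argument, Ryz.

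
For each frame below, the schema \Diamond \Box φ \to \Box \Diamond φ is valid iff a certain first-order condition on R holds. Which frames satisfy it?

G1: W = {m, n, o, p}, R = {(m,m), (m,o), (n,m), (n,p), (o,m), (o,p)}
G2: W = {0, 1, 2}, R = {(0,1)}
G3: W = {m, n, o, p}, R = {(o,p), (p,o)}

The schema corresponds to convergence: \forall x \forall y \forall z (Rxy \wedge Rxz \to \exists w (Ryw \wedge Rzw)).
G1: fails — Rnm and Rnp but m and p have no common successor.
G2: fails — R01 and R01 but 1 and 1 have no common successor.
G3: satisfies the condition.
Valid on: G3.

G3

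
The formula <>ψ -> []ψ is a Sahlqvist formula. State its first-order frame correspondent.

Partial functionality

Suppose ◇ψ→□ψ is valid. Take Rxy, Rxz and set V(ψ)={y}. Then ◇ψ at x, so □ψ at x, so ψ at z, i.e. z=y.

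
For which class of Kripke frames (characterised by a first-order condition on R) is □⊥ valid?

This schema is the Ver axiom.
It corresponds to emptiness of R: ∀x ∀y ¬Rxy.

emptiness of R: ∀x ∀y ¬Rxy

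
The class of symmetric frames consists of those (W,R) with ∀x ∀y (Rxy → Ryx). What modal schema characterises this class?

This is symmetry; the standard corresponding axiom is B: ψ → □◇ψ.

ψ → □◇ψ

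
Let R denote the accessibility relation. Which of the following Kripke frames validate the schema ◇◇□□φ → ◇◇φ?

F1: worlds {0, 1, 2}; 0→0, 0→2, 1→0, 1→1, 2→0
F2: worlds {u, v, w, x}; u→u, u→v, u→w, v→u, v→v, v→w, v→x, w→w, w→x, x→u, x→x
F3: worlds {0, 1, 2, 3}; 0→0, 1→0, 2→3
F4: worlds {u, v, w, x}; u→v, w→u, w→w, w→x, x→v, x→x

F1, F2, F3

The schema corresponds to a generalized confluence (Geach) condition: ∀x ∀y (xR²y → ∃w (yR²w ∧ xR²w)).
F1: satisfies the condition.
F2: satisfies the condition.
F3: satisfies the condition.
F4: fails — wR²u but no t with uR²t and wR²t.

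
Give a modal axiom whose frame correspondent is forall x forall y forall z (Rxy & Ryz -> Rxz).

This is transitivity; the standard corresponding axiom is 4: □s → □□s.
Suppose □s→□□s is valid. Take Rxy, Ryz and set V(s)={w : Rxw}. Then □s at x, so □□s at x, so □s at y, so s at z, i.e. Rxz.

□s → □□s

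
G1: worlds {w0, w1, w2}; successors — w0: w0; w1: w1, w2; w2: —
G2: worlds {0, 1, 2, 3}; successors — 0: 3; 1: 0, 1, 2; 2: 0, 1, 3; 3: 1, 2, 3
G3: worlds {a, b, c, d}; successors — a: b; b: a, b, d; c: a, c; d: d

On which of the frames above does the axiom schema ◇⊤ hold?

G2, G3

The schema corresponds to seriality: ∀x ∃y Rxy.
G1: fails — world w2 has no successor.
G2: satisfies the condition.
G3: satisfies the condition.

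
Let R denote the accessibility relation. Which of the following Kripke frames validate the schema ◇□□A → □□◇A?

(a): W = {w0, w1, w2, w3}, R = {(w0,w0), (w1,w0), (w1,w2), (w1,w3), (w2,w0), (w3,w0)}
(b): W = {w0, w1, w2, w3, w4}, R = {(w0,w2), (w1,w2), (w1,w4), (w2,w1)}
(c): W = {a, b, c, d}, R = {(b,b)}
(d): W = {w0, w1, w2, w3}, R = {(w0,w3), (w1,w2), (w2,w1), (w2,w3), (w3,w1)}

(a), (c)

Frame correspondent (Sahlqvist): ∀x ∀y ∀z ((xRy ∧ xR²z) → ∃w (yR²w ∧ zRw)) — i.e. a generalized confluence (Geach) condition.
(a): condition met.
(b): fails — w1Rw4, w1R²w1 but no w with w4R²w and w1Rw.
(c): condition met.
(d): fails — w2Rw1, w2R²w1 but no w with w1R²w and w1Rw.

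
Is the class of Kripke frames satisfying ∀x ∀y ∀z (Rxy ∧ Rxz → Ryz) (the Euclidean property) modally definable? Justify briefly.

The condition is the Euclidean property. A defining modal formula is ◇r → □◇r.
Suppose ◇r→□◇r is valid. Take Rxy, Rxz and set V(r)={y}. Then ◇r at x, so □◇r at x, so ◇r at z, so some w with Rzw has r; w=y, i.e. Rzy. By symmetry of the argument, Ryz.

Definable; ◇r → □◇r defines it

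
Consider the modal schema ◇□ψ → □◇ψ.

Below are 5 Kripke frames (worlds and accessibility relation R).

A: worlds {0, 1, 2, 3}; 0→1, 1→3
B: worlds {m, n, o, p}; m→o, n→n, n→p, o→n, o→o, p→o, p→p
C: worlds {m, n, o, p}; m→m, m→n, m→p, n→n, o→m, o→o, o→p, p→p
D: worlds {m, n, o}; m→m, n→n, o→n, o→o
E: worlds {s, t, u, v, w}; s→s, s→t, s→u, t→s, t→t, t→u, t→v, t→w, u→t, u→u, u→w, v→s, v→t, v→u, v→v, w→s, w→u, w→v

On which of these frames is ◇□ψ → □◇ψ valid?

The schema corresponds to convergence: ∀x ∀y ∀z (Rxy ∧ Rxz → ∃w (Ryw ∧ Rzw)).
A: fails — R13 and R13 but 3 and 3 have no common successor.
B: ✓.
C: fails — Rmn and Rmp but n and p have no common successor.
D: ✓.
E: ✓.

B, D, E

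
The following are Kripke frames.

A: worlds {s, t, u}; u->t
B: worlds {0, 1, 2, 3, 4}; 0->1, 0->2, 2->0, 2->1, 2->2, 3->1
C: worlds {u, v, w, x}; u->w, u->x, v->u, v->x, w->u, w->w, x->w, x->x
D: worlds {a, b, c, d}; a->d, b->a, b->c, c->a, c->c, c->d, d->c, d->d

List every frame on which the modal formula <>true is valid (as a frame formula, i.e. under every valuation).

C, D

The schema corresponds to seriality: forall x exists y Rxy.
A: fails — world s has no successor.
B: fails — world 1 has no successor.
C: ✓.
D: ✓.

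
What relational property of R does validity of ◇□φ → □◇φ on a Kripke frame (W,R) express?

Suppose ◇□φ→□◇φ is valid. Take Rxy, Rxz and set V(φ)={w : Ryw}. Then □φ at y so ◇□φ at x, so □◇φ at x, so ◇φ at z, giving w with Rzw and Ryw.

convergence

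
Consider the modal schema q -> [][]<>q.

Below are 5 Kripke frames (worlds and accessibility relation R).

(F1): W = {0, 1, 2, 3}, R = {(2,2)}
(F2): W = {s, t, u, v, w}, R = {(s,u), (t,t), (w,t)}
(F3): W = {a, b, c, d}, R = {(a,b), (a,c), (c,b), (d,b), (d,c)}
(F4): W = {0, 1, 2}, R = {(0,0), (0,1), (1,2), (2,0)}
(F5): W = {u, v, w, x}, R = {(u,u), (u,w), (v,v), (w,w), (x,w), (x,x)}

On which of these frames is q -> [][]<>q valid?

(F1)

Frame correspondent (Sahlqvist): forall x forall z (x R^2 z -> exists w (x = w & zRw)) — i.e. a generalized confluence (Geach) condition.
(F1): holds.
(F2): fails — wR²t but no w* with w=w* and tRw*.
(F3): fails — aR²b but no w with a=w and bRw.
(F4): fails — 0R²1 but no w with 0=w and 1Rw.
(F5): fails — uR²w but no t with u=t and wRt.
Valid on: (F1).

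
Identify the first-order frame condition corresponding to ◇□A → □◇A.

Convergence

Suppose ◇□A→□◇A is valid. Take Rxy, Rxz and set V(A)={w : Ryw}. Then □A at y so ◇□A at x, so □◇A at x, so ◇A at z, giving w with Rzw and Ryw.
Conversely, on a frame with convergence the schema holds at every world under every valuation.
Frame condition: ∀x ∀y ∀z (Rxy ∧ Rxz → ∃w (Ryw ∧ Rzw)).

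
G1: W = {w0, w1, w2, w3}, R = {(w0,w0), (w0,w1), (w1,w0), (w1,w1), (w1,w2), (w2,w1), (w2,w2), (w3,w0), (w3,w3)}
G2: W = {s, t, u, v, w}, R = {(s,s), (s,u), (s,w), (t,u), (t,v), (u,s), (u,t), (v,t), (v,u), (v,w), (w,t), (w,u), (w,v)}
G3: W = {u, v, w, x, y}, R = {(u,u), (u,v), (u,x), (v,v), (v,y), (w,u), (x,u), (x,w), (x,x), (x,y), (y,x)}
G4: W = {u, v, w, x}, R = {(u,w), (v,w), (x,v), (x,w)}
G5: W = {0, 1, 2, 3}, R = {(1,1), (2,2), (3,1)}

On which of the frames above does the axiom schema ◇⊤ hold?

This is the axiom for seriality; its first-order frame correspondent is ∀x ∃y Rxy.
G1: satisfies the condition.
G2: satisfies the condition.
G3: satisfies the condition.
G4: fails — world w has no successor.
G5: fails — world 0 has no successor.
Valid on: G1, G2, G3.

G1, G2, G3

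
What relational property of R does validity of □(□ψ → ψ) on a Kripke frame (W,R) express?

shift-reflexivity

This schema is the T□ axiom.
It corresponds to shift-reflexivity: ∀x ∀y (Rxy → Ryy).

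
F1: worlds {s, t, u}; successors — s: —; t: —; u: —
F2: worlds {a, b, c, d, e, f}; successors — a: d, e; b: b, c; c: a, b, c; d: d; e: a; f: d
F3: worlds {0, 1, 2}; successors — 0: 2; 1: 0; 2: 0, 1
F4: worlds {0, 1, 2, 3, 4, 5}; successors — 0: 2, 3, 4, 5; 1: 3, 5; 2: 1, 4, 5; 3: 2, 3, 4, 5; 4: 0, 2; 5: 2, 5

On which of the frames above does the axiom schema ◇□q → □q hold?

Frame correspondent (Sahlqvist): ∀x ∀y ∀z (Rxy ∧ Rxz → Ryz) — i.e. the Euclidean property.
F1: satisfies the condition.
F2: fails — Rae and Rae but not Ree.
F3: fails — R02 and R02 but not R22.
F4: fails — R02 and R02 but not R22.

F1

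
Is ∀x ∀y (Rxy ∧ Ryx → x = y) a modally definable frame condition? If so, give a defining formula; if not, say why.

Not definable by any modal formula

If a class were modally definable it would be closed under surjective bounded morphisms (Goldblatt–Thomason).
The 8-cycle (worlds s,t,u,v,w,x,y,z with s→t→u→v→w→x→y→z→s) is antisymmetric. Sending even-indexed worlds to • and odd-indexed worlds to ∘ is a surjective bounded morphism onto the two-world frame with •↔∘, which is not antisymmetric.
So the class is not modally definable.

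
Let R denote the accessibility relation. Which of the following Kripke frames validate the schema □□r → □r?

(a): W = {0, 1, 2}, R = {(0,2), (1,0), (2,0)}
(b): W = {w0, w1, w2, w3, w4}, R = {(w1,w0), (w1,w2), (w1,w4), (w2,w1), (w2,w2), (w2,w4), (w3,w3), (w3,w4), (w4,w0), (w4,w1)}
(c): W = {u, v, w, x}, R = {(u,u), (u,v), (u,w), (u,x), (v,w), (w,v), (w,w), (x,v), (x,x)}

(c)

Frame correspondent (Sahlqvist): ∀x ∀y (Rxy → ∃z (Rxz ∧ Rzy)) — i.e. density.
(a): fails — R10 but no z with R1z and Rz0.
(b): fails — Rw4w1 but no z with Rw4z and Rzw1.
(c): condition met.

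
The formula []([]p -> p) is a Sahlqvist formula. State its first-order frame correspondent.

shift-reflexivity

Suppose □(□p→p) is valid. Take Rxy and set V(p)={w : Ryw}. Then at y, □p holds; since □(□p→p) at x, □p→p at y, so p at y, i.e. Ryy.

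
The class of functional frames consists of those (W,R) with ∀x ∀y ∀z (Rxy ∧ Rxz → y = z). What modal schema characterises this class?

◇ψ → □ψ

The condition is partial functionality. The CD schema ◇ψ → □ψ defines it.
Suppose ◇ψ→□ψ is valid. Take Rxy, Rxz and set V(ψ)={y}. Then ◇ψ at x, so □ψ at x, so ψ at z, i.e. z=y.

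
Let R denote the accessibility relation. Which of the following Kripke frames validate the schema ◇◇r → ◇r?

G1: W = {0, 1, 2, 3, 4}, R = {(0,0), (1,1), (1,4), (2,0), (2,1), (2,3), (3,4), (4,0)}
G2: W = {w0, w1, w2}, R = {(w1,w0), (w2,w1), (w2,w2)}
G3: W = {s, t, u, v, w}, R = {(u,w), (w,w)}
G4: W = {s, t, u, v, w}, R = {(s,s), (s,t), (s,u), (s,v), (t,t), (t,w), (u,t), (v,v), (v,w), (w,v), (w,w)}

G3

The schema corresponds to transitivity: ∀x ∀y ∀z (Rxy ∧ Ryz → Rxz).
G1: fails — R34 and R40 but not R30.
G2: fails — Rw2w1 and Rw1w0 but not Rw2w0.
G3: satisfies the condition.
G4: fails — Rut and Rtw but not Ruw.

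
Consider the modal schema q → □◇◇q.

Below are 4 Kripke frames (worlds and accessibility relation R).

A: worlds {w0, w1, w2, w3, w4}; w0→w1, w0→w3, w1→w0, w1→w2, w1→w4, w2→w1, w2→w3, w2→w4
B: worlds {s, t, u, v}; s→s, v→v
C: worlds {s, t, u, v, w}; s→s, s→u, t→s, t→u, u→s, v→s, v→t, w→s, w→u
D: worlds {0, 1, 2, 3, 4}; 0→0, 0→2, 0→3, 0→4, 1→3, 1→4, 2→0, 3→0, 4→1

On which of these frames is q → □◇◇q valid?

B

This is the axiom for a generalized confluence (Geach) condition; its first-order frame correspondent is ∀x ∀z (xRz → ∃w (x = w ∧ zR²w)).
A: fails — w0Rw1 but no w with w0=w and w1R²w.
B: holds.
C: fails — tRs but no w* with t=w* and sR²w*.
D: fails — 0R4 but no w with 0=w and 4R²w.
Valid on: B.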